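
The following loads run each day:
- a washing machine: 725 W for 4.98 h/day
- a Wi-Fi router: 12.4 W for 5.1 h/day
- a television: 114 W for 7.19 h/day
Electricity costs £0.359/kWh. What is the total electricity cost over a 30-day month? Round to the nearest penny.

£48.39

washing machine: 725 W × 4.98 h × 30 d = 108,315 Wh = 108.3 kWh
Wi-Fi router: 12.4 W × 5.1 h × 30 d = 1,897 Wh = 1.897 kWh
television: 114 W × 7.19 h × 30 d = 24,590 Wh = 24.59 kWh
Total energy = 108.3 + 1.897 + 24.59 = 134.8 kWh
Cost = 134.8 kWh × £0.359 = £48.39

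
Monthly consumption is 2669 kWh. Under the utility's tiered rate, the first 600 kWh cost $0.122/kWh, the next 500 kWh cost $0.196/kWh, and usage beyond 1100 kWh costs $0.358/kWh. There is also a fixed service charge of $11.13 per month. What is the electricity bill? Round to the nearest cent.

$744.03

First 600 kWh × $0.122 = $73.20
Next 500 kWh × $0.196 = $98.00
Remaining 1569 kWh × $0.358 = $561.70
Energy charge = $732.90; + service $11.13 = $744.03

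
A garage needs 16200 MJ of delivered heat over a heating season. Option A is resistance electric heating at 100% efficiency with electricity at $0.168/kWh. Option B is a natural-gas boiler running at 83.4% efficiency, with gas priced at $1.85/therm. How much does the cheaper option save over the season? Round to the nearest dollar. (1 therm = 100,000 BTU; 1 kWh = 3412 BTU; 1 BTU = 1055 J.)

$415

Heat load = 16200 MJ = 16,200,000,000 J / 1055 = 15,355,450 BTU
Gas: input = 15,355,450 / 0.834 = 18,411,811 BTU = 184.1 therm → 184.1 × $1.85 = $340.62
Electric: 15,355,450 BTU / 3412 = 4,500 kWh → × $0.168 = $756.07
Difference = |$340.62 − $756.07| = $415.45 ≈ $415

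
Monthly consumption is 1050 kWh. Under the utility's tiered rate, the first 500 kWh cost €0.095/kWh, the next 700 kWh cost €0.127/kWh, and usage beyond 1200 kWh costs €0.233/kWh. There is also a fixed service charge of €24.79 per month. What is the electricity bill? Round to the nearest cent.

€142.14

First 500 kWh × €0.095 = €47.50
Next 550 kWh × €0.127 = €69.85
Remaining tier: 0 kWh (not reached)
Energy charge = €117.35; + service €24.79 = €142.14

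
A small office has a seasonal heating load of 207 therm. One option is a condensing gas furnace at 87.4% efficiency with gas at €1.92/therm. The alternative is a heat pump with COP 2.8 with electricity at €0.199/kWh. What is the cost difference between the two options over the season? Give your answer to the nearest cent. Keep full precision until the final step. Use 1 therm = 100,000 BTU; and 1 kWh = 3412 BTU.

Heat load = 207 therm × 100,000 = 20,700,000 BTU
Gas: input = 20,700,000 / 0.874 = 23,684,211 BTU = 236.8 therm → 236.8 × €1.92 = €454.74
Heat pump: 20,700,000 BTU / 3412 = 6,067 kWh heat; / 2.8 = 2,167 kWh in → × €0.199 = €431.18
Difference = |€454.74 − €431.18| = €23.56

€23.56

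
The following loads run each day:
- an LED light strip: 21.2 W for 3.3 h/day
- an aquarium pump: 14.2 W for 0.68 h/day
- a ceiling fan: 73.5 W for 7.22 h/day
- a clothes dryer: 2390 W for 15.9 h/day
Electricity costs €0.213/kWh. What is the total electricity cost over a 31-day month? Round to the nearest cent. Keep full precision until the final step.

LED light strip: 21.2 W × 3.3 h × 31 d = 2,169 Wh = 2.169 kWh
aquarium pump: 14.2 W × 0.68 h × 31 d = 299 Wh = 0.2993 kWh
ceiling fan: 73.5 W × 7.22 h × 31 d = 16,451 Wh = 16.45 kWh
clothes dryer: 2390 W × 15.9 h × 31 d = 1,178,031 Wh = 1,178 kWh
Total energy = 2.169 + 0.2993 + 16.45 + 1,178 = 1,197 kWh
Cost = 1,197 kWh × €0.213 = €254.95

€254.95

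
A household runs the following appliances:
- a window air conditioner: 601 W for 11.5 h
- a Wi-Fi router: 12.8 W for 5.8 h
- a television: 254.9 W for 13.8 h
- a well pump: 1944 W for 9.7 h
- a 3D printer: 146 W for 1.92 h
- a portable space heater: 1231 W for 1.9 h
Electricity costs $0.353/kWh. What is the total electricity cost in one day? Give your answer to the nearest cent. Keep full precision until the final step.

$11.29

window air conditioner: 601 W × 11.5 h = 6,912 Wh = 6.912 kWh
Wi-Fi router: 12.8 W × 5.8 h = 74 Wh = 0.07424 kWh
television: 254.9 W × 13.8 h = 3,518 Wh = 3.518 kWh
well pump: 1944 W × 9.7 h = 18,857 Wh = 18.86 kWh
3D printer: 146 W × 1.92 h = 280 Wh = 0.2803 kWh
portable space heater: 1231 W × 1.9 h = 2,339 Wh = 2.339 kWh
Total energy = 6.912 + 0.07424 + 3.518 + 18.86 + 0.2803 + 2.339 = 31.98 kWh
Cost = 31.98 kWh × $0.353 = $11.29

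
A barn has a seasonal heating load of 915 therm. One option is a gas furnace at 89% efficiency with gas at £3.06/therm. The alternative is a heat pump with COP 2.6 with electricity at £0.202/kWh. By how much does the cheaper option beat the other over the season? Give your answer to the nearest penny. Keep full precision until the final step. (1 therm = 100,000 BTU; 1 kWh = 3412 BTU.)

£1062.47

Heat load = 915 therm × 100,000 = 91,500,000 BTU
Gas: input = 91,500,000 / 0.89 = 102,808,989 BTU = 1,028 therm → 1,028 × £3.06 = £3,145.96
Heat pump: 91,500,000 BTU / 3412 = 26,820 kWh heat; / 2.6 = 10,310 kWh in → × £0.202 = £2,083.48
Difference = |£3,145.96 − £2,083.48| = £1,062.47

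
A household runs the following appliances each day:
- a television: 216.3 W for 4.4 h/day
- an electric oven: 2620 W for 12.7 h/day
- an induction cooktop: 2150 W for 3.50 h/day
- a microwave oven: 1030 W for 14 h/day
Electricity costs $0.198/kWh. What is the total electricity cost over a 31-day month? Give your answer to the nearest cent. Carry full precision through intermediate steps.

$344.78

television: 216.3 W × 4.4 h × 31 d = 29,503 Wh = 29.5 kWh
electric oven: 2620 W × 12.7 h × 31 d = 1,031,494 Wh = 1,031 kWh
induction cooktop: 2150 W × 3.50 h × 31 d = 233,275 Wh = 233.3 kWh
microwave oven: 1030 W × 14 h × 31 d = 447,020 Wh = 447 kWh
Total energy = 29.5 + 1,031 + 233.3 + 447 = 1,741 kWh
Cost = 1,741 kWh × $0.198 = $344.78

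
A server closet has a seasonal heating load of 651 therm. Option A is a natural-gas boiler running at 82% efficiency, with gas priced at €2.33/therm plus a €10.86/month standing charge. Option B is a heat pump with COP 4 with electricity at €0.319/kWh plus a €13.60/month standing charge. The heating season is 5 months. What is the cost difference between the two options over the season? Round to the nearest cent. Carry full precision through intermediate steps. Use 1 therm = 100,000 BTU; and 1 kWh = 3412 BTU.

€314.49

Heat load = 651 therm × 100,000 = 65,100,000 BTU
Gas: input = 65,100,000 / 0.82 = 79,390,244 BTU = 793.9 therm → 793.9 × €2.33 = €1,849.79; + 5 × €10.86 standing = €1,904.09
Heat pump: 65,100,000 BTU / 3412 = 19,080 kWh heat; / 4 = 4,770 kWh in → × €0.319 = €1,521.61; + 5 × €13.60 standing = €1,589.61
Difference = |€1,904.09 − €1,589.61| = €314.49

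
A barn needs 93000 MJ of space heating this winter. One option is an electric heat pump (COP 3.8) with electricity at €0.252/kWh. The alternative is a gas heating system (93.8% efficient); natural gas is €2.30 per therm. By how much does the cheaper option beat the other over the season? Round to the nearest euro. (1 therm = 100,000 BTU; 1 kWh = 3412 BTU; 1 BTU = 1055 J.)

Heat load = 93000 MJ = 93,000,000,000 J / 1055 = 88,151,659 BTU
Gas: input = 88,151,659 / 0.938 = 93,978,314 BTU = 939.8 therm → 939.8 × €2.30 = €2,161.50
Heat pump: 88,151,659 BTU / 3412 = 25,840 kWh heat; / 3.8 = 6,799 kWh in → × €0.252 = €1,713.32
Difference = |€2,161.50 − €1,713.32| = €448.18 ≈ €448

€448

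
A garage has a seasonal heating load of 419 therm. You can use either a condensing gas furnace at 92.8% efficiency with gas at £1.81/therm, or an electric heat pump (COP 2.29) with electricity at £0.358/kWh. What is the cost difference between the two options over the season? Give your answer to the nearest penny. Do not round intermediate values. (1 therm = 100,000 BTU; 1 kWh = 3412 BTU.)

£1102.55

Heat load = 419 therm × 100,000 = 41,900,000 BTU
Gas: input = 41,900,000 / 0.928 = 45,150,862 BTU = 451.5 therm → 451.5 × £1.81 = £817.23
Heat pump: 41,900,000 BTU / 3412 = 12,280 kWh heat; / 2.29 = 5,363 kWh in → × £0.358 = £1,919.78
Difference = |£817.23 − £1,919.78| = £1,102.55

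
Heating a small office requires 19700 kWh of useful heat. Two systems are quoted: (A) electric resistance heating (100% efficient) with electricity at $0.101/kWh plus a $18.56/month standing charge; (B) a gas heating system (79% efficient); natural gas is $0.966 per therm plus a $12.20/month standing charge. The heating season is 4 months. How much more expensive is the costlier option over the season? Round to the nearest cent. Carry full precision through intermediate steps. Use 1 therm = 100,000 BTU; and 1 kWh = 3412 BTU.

$1193.23

Heat load = 19700 kWh × 3412 = 67,216,400 BTU
Gas: input = 67,216,400 / 0.79 = 85,084,051 BTU = 850.8 therm → 850.8 × $0.966 = $821.91; + 4 × $12.20 standing = $870.71
Electric: 67,216,400 BTU / 3412 = 19,700 kWh → × $0.101 = $1,989.70; + 4 × $18.56 standing = $2,063.94
Difference = |$870.71 − $2,063.94| = $1,193.23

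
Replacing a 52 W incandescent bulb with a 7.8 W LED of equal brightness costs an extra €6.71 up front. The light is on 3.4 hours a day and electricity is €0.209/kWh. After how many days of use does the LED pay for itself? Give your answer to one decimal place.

Power saved = 52 − 7.8 = 44.2 W
Daily energy saved = 44.2 W × 3.4 h = 150.3 Wh = 0.15028 kWh
Daily savings = 0.15028 × €0.209 = €0.0314
Payback = €6.71 / €0.0314 per day = 213.6 days

213.6 days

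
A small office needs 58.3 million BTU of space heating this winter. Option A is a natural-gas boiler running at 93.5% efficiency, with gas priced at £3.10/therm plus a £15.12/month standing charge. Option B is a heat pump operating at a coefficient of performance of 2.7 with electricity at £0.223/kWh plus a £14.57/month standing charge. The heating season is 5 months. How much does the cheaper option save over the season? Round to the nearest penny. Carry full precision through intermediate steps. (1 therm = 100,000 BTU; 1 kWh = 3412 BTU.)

Heat load = 58.3 × 10⁶ BTU = 58,300,000 BTU
Gas: input = 58,300,000 / 0.935 = 62,352,941 BTU = 623.5 therm → 623.5 × £3.10 = £1,932.94; + 5 × £15.12 standing = £2,008.54
Heat pump: 58,300,000 BTU / 3412 = 17,090 kWh heat; / 2.7 = 6,328 kWh in → × £0.223 = £1,411.24; + 5 × £14.57 standing = £1,484.09
Difference = |£2,008.54 − £1,484.09| = £524.45

£524.45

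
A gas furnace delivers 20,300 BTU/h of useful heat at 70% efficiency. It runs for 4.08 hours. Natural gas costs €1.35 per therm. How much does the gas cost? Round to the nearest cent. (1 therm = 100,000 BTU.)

Heat delivered = 20,300 BTU/h × 4.08 h = 82,824 BTU
Gas input = 82,824 / 0.70 = 118,320 BTU
= 118,320 / 100,000 = 1.183 therm
Cost = 1.183 × €1.35/therm = €1.60

€1.60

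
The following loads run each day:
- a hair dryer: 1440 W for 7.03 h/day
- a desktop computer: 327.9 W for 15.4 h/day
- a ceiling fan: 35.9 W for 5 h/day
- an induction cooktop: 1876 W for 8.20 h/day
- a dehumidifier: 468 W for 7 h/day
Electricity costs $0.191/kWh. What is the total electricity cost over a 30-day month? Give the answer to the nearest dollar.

hair dryer: 1440 W × 7.03 h × 30 d = 303,696 Wh = 303.7 kWh
desktop computer: 327.9 W × 15.4 h × 30 d = 151,490 Wh = 151.5 kWh
ceiling fan: 35.9 W × 5 h × 30 d = 5,385 Wh = 5.385 kWh
induction cooktop: 1876 W × 8.20 h × 30 d = 461,496 Wh = 461.5 kWh
dehumidifier: 468 W × 7 h × 30 d = 98,280 Wh = 98.28 kWh
Total energy = 303.7 + 151.5 + 5.385 + 461.5 + 98.28 = 1,020 kWh
Cost = 1,020 kWh × $0.191 = $194.89 ≈ $195

$195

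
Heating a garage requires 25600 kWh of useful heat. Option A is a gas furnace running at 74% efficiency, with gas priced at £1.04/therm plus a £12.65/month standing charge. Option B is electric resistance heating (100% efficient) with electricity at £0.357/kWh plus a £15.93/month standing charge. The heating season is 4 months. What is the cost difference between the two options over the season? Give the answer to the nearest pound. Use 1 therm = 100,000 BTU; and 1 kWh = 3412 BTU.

Heat load = 25600 kWh × 3412 = 87,347,200 BTU
Gas: input = 87,347,200 / 0.74 = 118,036,757 BTU = 1,180 therm → 1,180 × £1.04 = £1,227.58; + 4 × £12.65 standing = £1,278.18
Electric: 87,347,200 BTU / 3412 = 25,600 kWh → × £0.357 = £9,139.20; + 4 × £15.93 standing = £9,202.92
Difference = |£1,278.18 − £9,202.92| = £7,924.74 ≈ £7925

£7925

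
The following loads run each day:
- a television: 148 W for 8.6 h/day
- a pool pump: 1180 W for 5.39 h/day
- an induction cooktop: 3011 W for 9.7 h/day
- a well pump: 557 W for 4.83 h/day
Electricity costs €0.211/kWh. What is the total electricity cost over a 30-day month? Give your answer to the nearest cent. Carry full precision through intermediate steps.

€250.22

television: 148 W × 8.6 h × 30 d = 38,184 Wh = 38.18 kWh
pool pump: 1180 W × 5.39 h × 30 d = 190,806 Wh = 190.8 kWh
induction cooktop: 3011 W × 9.7 h × 30 d = 876,201 Wh = 876.2 kWh
well pump: 557 W × 4.83 h × 30 d = 80,709 Wh = 80.71 kWh
Total energy = 38.18 + 190.8 + 876.2 + 80.71 = 1,186 kWh
Cost = 1,186 kWh × €0.211 = €250.22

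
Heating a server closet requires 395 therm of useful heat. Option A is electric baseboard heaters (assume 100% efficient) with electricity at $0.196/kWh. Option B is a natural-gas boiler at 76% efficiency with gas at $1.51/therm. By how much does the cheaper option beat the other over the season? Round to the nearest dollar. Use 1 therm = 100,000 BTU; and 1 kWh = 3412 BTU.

Heat load = 395 therm × 100,000 = 39,500,000 BTU
Gas: input = 39,500,000 / 0.76 = 51,973,684 BTU = 519.7 therm → 519.7 × $1.51 = $784.80
Electric: 39,500,000 BTU / 3412 = 11,580 kWh → × $0.196 = $2,269.05
Difference = |$784.80 − $2,269.05| = $1,484.25 ≈ $1484

$1484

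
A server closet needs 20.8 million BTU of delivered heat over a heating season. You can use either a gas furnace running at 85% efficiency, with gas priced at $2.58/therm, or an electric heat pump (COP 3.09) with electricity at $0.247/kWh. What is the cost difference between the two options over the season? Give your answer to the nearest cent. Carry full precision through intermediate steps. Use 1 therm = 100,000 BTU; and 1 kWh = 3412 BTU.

Heat load = 20.8 × 10⁶ BTU = 20,800,000 BTU
Gas: input = 20,800,000 / 0.850 = 24,470,588 BTU = 244.7 therm → 244.7 × $2.58 = $631.34
Heat pump: 20,800,000 BTU / 3412 = 6,096 kWh heat; / 3.09 = 1,973 kWh in → × $0.247 = $487.30
Difference = |$631.34 − $487.30| = $144.05

$144.05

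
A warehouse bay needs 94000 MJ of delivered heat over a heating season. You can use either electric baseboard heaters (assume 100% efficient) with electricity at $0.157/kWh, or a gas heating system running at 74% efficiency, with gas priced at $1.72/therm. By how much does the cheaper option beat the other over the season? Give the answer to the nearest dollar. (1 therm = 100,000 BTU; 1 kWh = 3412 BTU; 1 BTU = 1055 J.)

Heat load = 94000 MJ = 94,000,000,000 J / 1055 = 89,099,526 BTU
Gas: input = 89,099,526 / 0.74 = 120,404,765 BTU = 1,204 therm → 1,204 × $1.72 = $2,070.96
Electric: 89,099,526 BTU / 3412 = 26,110 kWh → × $0.157 = $4,099.83
Difference = |$2,070.96 − $4,099.83| = $2,028.87 ≈ $2029

$2029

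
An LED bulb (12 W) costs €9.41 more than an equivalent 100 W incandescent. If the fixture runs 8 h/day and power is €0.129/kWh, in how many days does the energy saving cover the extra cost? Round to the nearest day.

104 days

Power saved = 100 − 12 = 88 W
Daily energy saved = 88 W × 8 h = 704 Wh = 0.704 kWh
Daily savings = 0.704 × €0.129 = €0.0908
Payback = €9.41 / €0.0908 per day = 103.6 days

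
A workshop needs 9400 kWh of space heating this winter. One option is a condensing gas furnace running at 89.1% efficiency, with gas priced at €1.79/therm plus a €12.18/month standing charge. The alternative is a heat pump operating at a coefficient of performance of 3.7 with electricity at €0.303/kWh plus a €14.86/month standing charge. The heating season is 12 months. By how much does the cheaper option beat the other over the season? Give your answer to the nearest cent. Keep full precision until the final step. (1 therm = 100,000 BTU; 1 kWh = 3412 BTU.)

Heat load = 9400 kWh × 3412 = 32,072,800 BTU
Gas: input = 32,072,800 / 0.891 = 35,996,409 BTU = 360 therm → 360 × €1.79 = €644.34; + 12 × €12.18 standing = €790.50
Heat pump: 32,072,800 BTU / 3412 = 9,400 kWh heat; / 3.7 = 2,541 kWh in → × €0.303 = €769.78; + 12 × €14.86 standing = €948.10
Difference = |€790.50 − €948.10| = €157.61

€157.61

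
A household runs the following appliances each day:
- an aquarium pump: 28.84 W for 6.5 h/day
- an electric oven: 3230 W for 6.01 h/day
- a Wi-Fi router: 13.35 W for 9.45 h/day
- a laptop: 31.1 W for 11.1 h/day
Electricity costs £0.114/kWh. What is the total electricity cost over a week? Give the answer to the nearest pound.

£16

aquarium pump: 28.84 W × 6.5 h × 7 d = 1,312 Wh = 1.312 kWh
electric oven: 3230 W × 6.01 h × 7 d = 135,886 Wh = 135.9 kWh
Wi-Fi router: 13.35 W × 9.45 h × 7 d = 883 Wh = 0.8831 kWh
laptop: 31.1 W × 11.1 h × 7 d = 2,416 Wh = 2.416 kWh
Total energy = 1.312 + 135.9 + 0.8831 + 2.416 = 140.5 kWh
Cost = 140.5 kWh × £0.114 = £16.02 ≈ £16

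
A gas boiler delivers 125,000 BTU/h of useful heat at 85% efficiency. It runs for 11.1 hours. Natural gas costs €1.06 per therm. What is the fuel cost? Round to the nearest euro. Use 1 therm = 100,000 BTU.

Heat delivered = 125,000 BTU/h × 11.1 h = 1,387,500 BTU
Gas input = 1,387,500 / 0.85 = 1,632,353 BTU
= 1,632,353 / 100,000 = 16.32 therm
Cost = 16.32 × €1.06/therm = €17.30 ≈ €17

€17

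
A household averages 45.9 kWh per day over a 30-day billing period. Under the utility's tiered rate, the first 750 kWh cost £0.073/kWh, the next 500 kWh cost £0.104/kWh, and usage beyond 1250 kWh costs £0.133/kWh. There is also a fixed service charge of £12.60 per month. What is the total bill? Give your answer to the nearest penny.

Usage = 45.9 kWh/day × 30 days = 1377 kWh
First 750 kWh × £0.073 = £54.75
Next 500 kWh × £0.104 = £52.00
Remaining 127 kWh × £0.133 = £16.89
Energy charge = £123.64; + service £12.60 = £136.24

£136.24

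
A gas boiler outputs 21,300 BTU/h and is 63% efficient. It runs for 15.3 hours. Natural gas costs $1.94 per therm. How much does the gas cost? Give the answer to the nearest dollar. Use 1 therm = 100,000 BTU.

Heat delivered = 21,300 BTU/h × 15.3 h = 325,890 BTU
Gas input = 325,890 / 0.63 = 517,286 BTU
= 517,286 / 100,000 = 5.173 therm
Cost = 5.173 × $1.94/therm = $10.04 ≈ $10

$10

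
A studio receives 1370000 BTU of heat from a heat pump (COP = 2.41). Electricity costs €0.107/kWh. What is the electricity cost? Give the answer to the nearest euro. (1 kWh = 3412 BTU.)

€18

Heat delivered = 1,370,000 BTU / 3412 = 401.5 kWh
Electrical input = 401.5 kWh / 2.41 = 166.6 kWh
Cost = 166.6 × €0.107/kWh = €17.83 ≈ €18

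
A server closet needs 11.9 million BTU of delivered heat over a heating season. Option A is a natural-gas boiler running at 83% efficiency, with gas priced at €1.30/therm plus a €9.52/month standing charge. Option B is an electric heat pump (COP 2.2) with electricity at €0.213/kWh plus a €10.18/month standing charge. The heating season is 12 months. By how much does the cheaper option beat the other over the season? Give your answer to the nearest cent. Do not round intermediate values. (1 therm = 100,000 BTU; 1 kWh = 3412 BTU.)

Heat load = 11.9 × 10⁶ BTU = 11,900,000 BTU
Gas: input = 11,900,000 / 0.83 = 14,337,349 BTU = 143.4 therm → 143.4 × €1.30 = €186.39; + 12 × €9.52 standing = €300.63
Heat pump: 11,900,000 BTU / 3412 = 3,488 kWh heat; / 2.2 = 1,585 kWh in → × €0.213 = €337.67; + 12 × €10.18 standing = €459.83
Difference = |€300.63 − €459.83| = €159.21

€159.21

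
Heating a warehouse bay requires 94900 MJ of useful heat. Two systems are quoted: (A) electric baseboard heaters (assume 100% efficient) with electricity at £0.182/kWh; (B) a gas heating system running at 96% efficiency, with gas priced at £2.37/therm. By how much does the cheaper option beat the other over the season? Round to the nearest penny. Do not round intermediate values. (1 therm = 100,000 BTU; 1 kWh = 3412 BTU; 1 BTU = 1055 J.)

Heat load = 94900 MJ = 94,900,000,000 J / 1055 = 89,952,607 BTU
Gas: input = 89,952,607 / 0.96 = 93,700,632 BTU = 937 therm → 937 × £2.37 = £2,220.70
Electric: 89,952,607 BTU / 3412 = 26,360 kWh → × £0.182 = £4,798.18
Difference = |£2,220.70 − £4,798.18| = £2,577.47

£2577.47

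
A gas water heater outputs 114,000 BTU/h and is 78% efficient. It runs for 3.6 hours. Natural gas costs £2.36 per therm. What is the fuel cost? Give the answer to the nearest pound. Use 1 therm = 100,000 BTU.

£12

Heat delivered = 114,000 BTU/h × 3.6 h = 410,400 BTU
Gas input = 410,400 / 0.78 = 526,154 BTU
= 526,154 / 100,000 = 5.262 therm
Cost = 5.262 × £2.36/therm = £12.42 ≈ £12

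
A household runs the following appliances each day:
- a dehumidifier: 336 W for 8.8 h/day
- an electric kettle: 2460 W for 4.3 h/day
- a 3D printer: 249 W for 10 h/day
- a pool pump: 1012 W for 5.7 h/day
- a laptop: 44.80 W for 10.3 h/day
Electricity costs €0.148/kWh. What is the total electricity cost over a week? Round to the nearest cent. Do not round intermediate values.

dehumidifier: 336 W × 8.8 h × 7 d = 20,698 Wh = 20.7 kWh
electric kettle: 2460 W × 4.3 h × 7 d = 74,046 Wh = 74.05 kWh
3D printer: 249 W × 10 h × 7 d = 17,430 Wh = 17.43 kWh
pool pump: 1012 W × 5.7 h × 7 d = 40,379 Wh = 40.38 kWh
laptop: 44.80 W × 10.3 h × 7 d = 3,230 Wh = 3.23 kWh
Total energy = 20.7 + 74.05 + 17.43 + 40.38 + 3.23 = 155.8 kWh
Cost = 155.8 kWh × €0.148 = €23.06

€23.06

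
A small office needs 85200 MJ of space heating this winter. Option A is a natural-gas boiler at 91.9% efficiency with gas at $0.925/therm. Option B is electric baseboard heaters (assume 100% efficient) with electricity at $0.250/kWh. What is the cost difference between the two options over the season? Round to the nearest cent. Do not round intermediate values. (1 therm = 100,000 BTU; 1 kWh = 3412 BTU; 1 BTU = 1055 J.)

Heat load = 85200 MJ = 85,200,000,000 J / 1055 = 80,758,294 BTU
Gas: input = 80,758,294 / 0.919 = 87,876,272 BTU = 878.8 therm → 878.8 × $0.925 = $812.86
Electric: 80,758,294 BTU / 3412 = 23,670 kWh → × $0.250 = $5,917.23
Difference = |$812.86 − $5,917.23| = $5,104.37

$5104.37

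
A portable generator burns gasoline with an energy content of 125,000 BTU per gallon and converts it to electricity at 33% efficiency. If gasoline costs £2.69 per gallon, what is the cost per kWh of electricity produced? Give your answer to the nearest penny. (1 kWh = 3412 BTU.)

£0.22

Electrical output per gallon = 125,000 BTU × 0.33 / 3412 BTU/kWh = 12.09 kWh
Cost per kWh = £2.69 / 12.09 kWh = £0.223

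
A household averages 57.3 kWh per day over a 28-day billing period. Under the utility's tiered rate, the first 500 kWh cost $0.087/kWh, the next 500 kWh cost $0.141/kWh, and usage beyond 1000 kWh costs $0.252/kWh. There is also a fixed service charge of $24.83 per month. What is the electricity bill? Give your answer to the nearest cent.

$291.14

Usage = 57.3 kWh/day × 28 days = 1604.4 kWh
First 500 kWh × $0.087 = $43.50
Next 500 kWh × $0.141 = $70.50
Remaining 604.4 kWh × $0.252 = $152.31
Energy charge = $266.31; + service $24.83 = $291.14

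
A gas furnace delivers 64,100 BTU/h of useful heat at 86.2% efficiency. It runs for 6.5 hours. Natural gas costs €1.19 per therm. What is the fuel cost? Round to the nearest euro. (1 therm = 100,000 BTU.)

Heat delivered = 64,100 BTU/h × 6.5 h = 416,650 BTU
Gas input = 416,650 / 0.862 = 483,353 BTU
= 483,353 / 100,000 = 4.834 therm
Cost = 4.834 × €1.19/therm = €5.75 ≈ €6

€6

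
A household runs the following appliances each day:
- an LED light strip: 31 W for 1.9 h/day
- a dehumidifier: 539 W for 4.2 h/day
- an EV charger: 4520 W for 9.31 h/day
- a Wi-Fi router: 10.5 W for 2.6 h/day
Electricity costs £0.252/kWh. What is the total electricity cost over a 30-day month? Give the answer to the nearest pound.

LED light strip: 31 W × 1.9 h × 30 d = 1,767 Wh = 1.767 kWh
dehumidifier: 539 W × 4.2 h × 30 d = 67,914 Wh = 67.91 kWh
EV charger: 4520 W × 9.31 h × 30 d = 1,262,436 Wh = 1,262 kWh
Wi-Fi router: 10.5 W × 2.6 h × 30 d = 819 Wh = 0.819 kWh
Total energy = 1.767 + 67.91 + 1,262 + 0.819 = 1,333 kWh
Cost = 1,333 kWh × £0.252 = £335.90 ≈ £336

£336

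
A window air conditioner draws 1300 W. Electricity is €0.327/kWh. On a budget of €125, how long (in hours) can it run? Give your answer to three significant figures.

294 h

Energy budget = €125 / €0.327 per kWh = 382.3 kWh = 382,263 Wh
Runtime = 382,263 Wh / 1300 W = 294 h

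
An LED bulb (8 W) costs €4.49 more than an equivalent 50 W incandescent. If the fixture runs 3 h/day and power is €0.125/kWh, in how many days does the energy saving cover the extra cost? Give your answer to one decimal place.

Power saved = 50 − 8 = 42 W
Daily energy saved = 42 W × 3 h = 126 Wh = 0.126 kWh
Daily savings = 0.126 × €0.125 = €0.0158
Payback = €4.49 / €0.0158 per day = 285.1 days

285.1 days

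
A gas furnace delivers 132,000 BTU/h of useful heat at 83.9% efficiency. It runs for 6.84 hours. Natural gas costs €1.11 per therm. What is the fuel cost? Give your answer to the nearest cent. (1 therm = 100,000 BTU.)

Heat delivered = 132,000 BTU/h × 6.84 h = 902,880 BTU
Gas input = 902,880 / 0.839 = 1,076,138 BTU
= 1,076,138 / 100,000 = 10.76 therm
Cost = 10.76 × €1.11/therm = €11.95

€11.95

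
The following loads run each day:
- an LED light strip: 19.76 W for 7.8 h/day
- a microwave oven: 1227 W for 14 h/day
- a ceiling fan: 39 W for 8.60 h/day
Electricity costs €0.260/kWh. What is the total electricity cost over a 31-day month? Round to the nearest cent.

€142.40

LED light strip: 19.76 W × 7.8 h × 31 d = 4,778 Wh = 4.778 kWh
microwave oven: 1227 W × 14 h × 31 d = 532,518 Wh = 532.5 kWh
ceiling fan: 39 W × 8.60 h × 31 d = 10,397 Wh = 10.4 kWh
Total energy = 4.778 + 532.5 + 10.4 = 547.7 kWh
Cost = 547.7 kWh × €0.260 = €142.40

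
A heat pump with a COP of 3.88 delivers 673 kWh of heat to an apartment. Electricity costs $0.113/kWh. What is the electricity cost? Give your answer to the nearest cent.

Electrical input = 673 kWh / 3.88 = 173.5 kWh
Cost = 173.5 × $0.113/kWh = $19.60

$19.60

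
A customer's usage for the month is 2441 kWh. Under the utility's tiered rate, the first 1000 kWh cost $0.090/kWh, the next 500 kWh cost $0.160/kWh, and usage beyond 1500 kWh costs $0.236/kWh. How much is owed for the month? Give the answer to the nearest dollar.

$392

First 1000 kWh × $0.090 = $90.00
Next 500 kWh × $0.160 = $80.00
Remaining 941 kWh × $0.236 = $222.08
Total = $392.08 ≈ $392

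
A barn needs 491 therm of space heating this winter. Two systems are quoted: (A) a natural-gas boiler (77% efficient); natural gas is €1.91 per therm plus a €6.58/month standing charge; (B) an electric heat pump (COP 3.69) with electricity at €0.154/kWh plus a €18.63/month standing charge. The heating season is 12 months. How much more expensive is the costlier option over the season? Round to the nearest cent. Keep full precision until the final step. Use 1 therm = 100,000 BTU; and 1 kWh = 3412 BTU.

€472.76

Heat load = 491 therm × 100,000 = 49,100,000 BTU
Gas: input = 49,100,000 / 0.77 = 63,766,234 BTU = 637.7 therm → 637.7 × €1.91 = €1,217.94; + 12 × €6.58 standing = €1,296.90
Heat pump: 49,100,000 BTU / 3412 = 14,390 kWh heat; / 3.69 = 3,900 kWh in → × €0.154 = €600.57; + 12 × €18.63 standing = €824.13
Difference = |€1,296.90 − €824.13| = €472.76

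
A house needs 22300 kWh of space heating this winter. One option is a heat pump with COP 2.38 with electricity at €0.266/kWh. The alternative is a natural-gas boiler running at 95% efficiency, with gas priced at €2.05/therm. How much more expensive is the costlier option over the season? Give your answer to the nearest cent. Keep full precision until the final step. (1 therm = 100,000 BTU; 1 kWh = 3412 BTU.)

Heat load = 22300 kWh × 3412 = 76,087,600 BTU
Gas: input = 76,087,600 / 0.95 = 80,092,211 BTU = 800.9 therm → 800.9 × €2.05 = €1,641.89
Heat pump: 76,087,600 BTU / 3412 = 22,300 kWh heat; / 2.38 = 9,370 kWh in → × €0.266 = €2,492.35
Difference = |€1,641.89 − €2,492.35| = €850.46

€850.46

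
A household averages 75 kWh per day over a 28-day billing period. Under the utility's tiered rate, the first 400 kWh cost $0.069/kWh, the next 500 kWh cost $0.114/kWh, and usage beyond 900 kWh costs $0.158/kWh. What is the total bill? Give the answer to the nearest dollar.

Usage = 75 kWh/day × 28 days = 2100 kWh
First 400 kWh × $0.069 = $27.60
Next 500 kWh × $0.114 = $57.00
Remaining 1200 kWh × $0.158 = $189.60
Total = $274.20 ≈ $274

$274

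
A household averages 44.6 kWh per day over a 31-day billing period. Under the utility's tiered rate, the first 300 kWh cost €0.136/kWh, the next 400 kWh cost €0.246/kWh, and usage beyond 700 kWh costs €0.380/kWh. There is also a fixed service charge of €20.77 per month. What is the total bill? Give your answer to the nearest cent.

€419.36

Usage = 44.6 kWh/day × 31 days = 1382.6 kWh
First 300 kWh × €0.136 = €40.80
Next 400 kWh × €0.246 = €98.40
Remaining 682.6 kWh × €0.380 = €259.39
Energy charge = €398.59; + service €20.77 = €419.36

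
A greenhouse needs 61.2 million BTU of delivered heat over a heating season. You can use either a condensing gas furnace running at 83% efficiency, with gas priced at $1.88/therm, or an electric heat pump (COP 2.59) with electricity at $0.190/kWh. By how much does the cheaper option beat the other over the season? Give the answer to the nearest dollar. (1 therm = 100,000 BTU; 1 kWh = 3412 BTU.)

Heat load = 61.2 × 10⁶ BTU = 61,200,000 BTU
Gas: input = 61,200,000 / 0.83 = 73,734,940 BTU = 737.3 therm → 737.3 × $1.88 = $1,386.22
Heat pump: 61,200,000 BTU / 3412 = 17,940 kWh heat; / 2.59 = 6,925 kWh in → × $0.190 = $1,315.82
Difference = |$1,386.22 − $1,315.82| = $70.40 ≈ $70

$70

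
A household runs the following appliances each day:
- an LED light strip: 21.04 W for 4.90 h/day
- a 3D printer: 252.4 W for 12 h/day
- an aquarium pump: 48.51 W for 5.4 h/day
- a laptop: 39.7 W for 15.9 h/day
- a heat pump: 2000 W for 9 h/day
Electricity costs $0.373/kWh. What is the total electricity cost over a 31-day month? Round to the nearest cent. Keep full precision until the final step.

LED light strip: 21.04 W × 4.90 h × 31 d = 3,196 Wh = 3.196 kWh
3D printer: 252.4 W × 12 h × 31 d = 93,893 Wh = 93.89 kWh
aquarium pump: 48.51 W × 5.4 h × 31 d = 8,121 Wh = 8.121 kWh
laptop: 39.7 W × 15.9 h × 31 d = 19,568 Wh = 19.57 kWh
heat pump: 2000 W × 9 h × 31 d = 558,000 Wh = 558 kWh
Total energy = 3.196 + 93.89 + 8.121 + 19.57 + 558 = 682.8 kWh
Cost = 682.8 kWh × $0.373 = $254.68

$254.68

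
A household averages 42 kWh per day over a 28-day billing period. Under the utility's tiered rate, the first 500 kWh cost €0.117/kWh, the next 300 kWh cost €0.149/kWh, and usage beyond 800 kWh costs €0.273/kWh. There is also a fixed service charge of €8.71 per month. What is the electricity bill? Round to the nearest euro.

€215

Usage = 42 kWh/day × 28 days = 1176 kWh
First 500 kWh × €0.117 = €58.50
Next 300 kWh × €0.149 = €44.70
Remaining 376 kWh × €0.273 = €102.65
Energy charge = €205.85; + service €8.71 = €214.56 ≈ €215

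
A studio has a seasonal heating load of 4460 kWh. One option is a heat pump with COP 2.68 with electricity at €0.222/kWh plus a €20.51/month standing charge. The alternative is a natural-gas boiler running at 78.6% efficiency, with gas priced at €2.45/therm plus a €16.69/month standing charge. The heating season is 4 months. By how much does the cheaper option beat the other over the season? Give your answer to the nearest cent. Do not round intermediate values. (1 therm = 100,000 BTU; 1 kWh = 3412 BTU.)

Heat load = 4460 kWh × 3412 = 15,217,520 BTU
Gas: input = 15,217,520 / 0.786 = 19,360,712 BTU = 193.6 therm → 193.6 × €2.45 = €474.34; + 4 × €16.69 standing = €541.10
Heat pump: 15,217,520 BTU / 3412 = 4,460 kWh heat; / 2.68 = 1,664 kWh in → × €0.222 = €369.45; + 4 × €20.51 standing = €451.49
Difference = |€541.10 − €451.49| = €89.61

€89.61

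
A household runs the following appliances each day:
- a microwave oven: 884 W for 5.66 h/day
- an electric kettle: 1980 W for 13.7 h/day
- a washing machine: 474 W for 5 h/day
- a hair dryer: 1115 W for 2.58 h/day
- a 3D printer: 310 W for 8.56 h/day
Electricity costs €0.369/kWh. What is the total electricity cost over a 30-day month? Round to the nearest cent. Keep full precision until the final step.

€443.13

microwave oven: 884 W × 5.66 h × 30 d = 150,103 Wh = 150.1 kWh
electric kettle: 1980 W × 13.7 h × 30 d = 813,780 Wh = 813.8 kWh
washing machine: 474 W × 5 h × 30 d = 71,100 Wh = 71.1 kWh
hair dryer: 1115 W × 2.58 h × 30 d = 86,301 Wh = 86.3 kWh
3D printer: 310 W × 8.56 h × 30 d = 79,608 Wh = 79.61 kWh
Total energy = 150.1 + 813.8 + 71.1 + 86.3 + 79.61 = 1,201 kWh
Cost = 1,201 kWh × €0.369 = €443.13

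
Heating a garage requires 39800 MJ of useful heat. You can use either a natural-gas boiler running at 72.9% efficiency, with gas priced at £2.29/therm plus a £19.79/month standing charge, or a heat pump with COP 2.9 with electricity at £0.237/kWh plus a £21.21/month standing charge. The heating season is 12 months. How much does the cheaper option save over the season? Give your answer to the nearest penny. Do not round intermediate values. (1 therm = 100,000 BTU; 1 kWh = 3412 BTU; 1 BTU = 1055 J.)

Heat load = 39800 MJ = 39,800,000,000 J / 1055 = 37,725,118 BTU
Gas: input = 37,725,118 / 0.729 = 51,749,134 BTU = 517.5 therm → 517.5 × £2.29 = £1,185.06; + 12 × £19.79 standing = £1,422.54
Heat pump: 37,725,118 BTU / 3412 = 11,060 kWh heat; / 2.9 = 3,813 kWh in → × £0.237 = £903.59; + 12 × £21.21 standing = £1,158.11
Difference = |£1,422.54 − £1,158.11| = £264.42

£264.42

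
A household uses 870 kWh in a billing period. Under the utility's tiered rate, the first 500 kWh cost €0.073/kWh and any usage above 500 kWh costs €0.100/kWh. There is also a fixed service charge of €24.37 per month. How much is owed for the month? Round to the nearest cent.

€97.87

First 500 kWh × €0.073 = €36.50
Remaining 370 kWh × €0.100 = €37.00
Energy charge = €73.50; + service €24.37 = €97.87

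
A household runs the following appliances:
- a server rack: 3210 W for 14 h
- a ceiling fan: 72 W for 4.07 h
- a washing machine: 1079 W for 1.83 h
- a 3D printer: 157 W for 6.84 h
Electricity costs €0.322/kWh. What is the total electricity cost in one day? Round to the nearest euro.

server rack: 3210 W × 14 h = 44,940 Wh = 44.94 kWh
ceiling fan: 72 W × 4.07 h = 293 Wh = 0.293 kWh
washing machine: 1079 W × 1.83 h = 1,975 Wh = 1.975 kWh
3D printer: 157 W × 6.84 h = 1,074 Wh = 1.074 kWh
Total energy = 44.94 + 0.293 + 1.975 + 1.074 = 48.28 kWh
Cost = 48.28 kWh × €0.322 = €15.55 ≈ €16

€16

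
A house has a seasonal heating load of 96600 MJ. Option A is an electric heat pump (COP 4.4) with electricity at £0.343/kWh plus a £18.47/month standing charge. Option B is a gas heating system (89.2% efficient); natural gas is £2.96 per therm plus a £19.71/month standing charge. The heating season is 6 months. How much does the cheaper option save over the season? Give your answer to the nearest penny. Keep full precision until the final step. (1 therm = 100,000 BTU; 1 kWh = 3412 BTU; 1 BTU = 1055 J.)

Heat load = 96600 MJ = 96,600,000,000 J / 1055 = 91,563,981 BTU
Gas: input = 91,563,981 / 0.892 = 102,650,203 BTU = 1,027 therm → 1,027 × £2.96 = £3,038.45; + 6 × £19.71 standing = £3,156.71
Heat pump: 91,563,981 BTU / 3412 = 26,840 kWh heat; / 4.4 = 6,099 kWh in → × £0.343 = £2,091.98; + 6 × £18.47 standing = £2,202.80
Difference = |£3,156.71 − £2,202.80| = £953.91

£953.91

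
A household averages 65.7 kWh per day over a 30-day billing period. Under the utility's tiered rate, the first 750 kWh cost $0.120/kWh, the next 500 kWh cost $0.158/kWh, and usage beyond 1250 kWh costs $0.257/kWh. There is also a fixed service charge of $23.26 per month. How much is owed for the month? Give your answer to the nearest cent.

Usage = 65.7 kWh/day × 30 days = 1971 kWh
First 750 kWh × $0.120 = $90.00
Next 500 kWh × $0.158 = $79.00
Remaining 721 kWh × $0.257 = $185.30
Energy charge = $354.30; + service $23.26 = $377.56

$377.56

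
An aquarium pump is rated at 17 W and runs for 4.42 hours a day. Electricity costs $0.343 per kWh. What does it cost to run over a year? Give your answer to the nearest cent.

$9.41

Energy = 17 W × 4.42 h/day × 365 days = 27,426 Wh = 27.43 kWh
Cost = 27.43 kWh × $0.343/kWh = $9.41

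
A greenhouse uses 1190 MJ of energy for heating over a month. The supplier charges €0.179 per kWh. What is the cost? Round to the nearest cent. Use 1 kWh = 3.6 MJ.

€59.17

1190 MJ × (0.27778 kWh/MJ) = 330.6 kWh
Cost = 330.6 kWh × €0.179/kWh = €59.17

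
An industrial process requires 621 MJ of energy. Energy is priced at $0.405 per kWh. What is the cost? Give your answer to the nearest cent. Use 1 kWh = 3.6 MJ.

621 MJ × (0.27778 kWh/MJ) = 172.5 kWh
Cost = 172.5 kWh × $0.405/kWh = $69.86

$69.86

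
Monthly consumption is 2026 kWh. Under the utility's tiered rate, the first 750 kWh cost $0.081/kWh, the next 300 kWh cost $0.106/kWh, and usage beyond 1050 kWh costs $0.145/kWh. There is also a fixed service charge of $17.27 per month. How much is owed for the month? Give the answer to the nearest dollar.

$251

First 750 kWh × $0.081 = $60.75
Next 300 kWh × $0.106 = $31.80
Remaining 976 kWh × $0.145 = $141.52
Energy charge = $234.07; + service $17.27 = $251.34 ≈ $251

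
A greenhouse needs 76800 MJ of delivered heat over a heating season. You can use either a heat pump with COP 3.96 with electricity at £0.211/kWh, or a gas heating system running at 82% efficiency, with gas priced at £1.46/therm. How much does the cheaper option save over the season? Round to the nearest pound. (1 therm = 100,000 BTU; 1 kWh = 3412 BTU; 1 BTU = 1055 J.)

Heat load = 76800 MJ = 76,800,000,000 J / 1055 = 72,796,209 BTU
Gas: input = 72,796,209 / 0.82 = 88,775,864 BTU = 887.8 therm → 887.8 × £1.46 = £1,296.13
Heat pump: 72,796,209 BTU / 3412 = 21,340 kWh heat; / 3.96 = 5,388 kWh in → × £0.211 = £1,136.81
Difference = |£1,296.13 − £1,136.81| = £159.32 ≈ £159

£159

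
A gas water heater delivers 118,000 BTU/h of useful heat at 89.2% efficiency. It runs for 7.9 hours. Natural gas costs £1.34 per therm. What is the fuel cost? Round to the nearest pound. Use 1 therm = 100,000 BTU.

£14

Heat delivered = 118,000 BTU/h × 7.9 h = 932,200 BTU
Gas input = 932,200 / 0.892 = 1,045,067 BTU
= 1,045,067 / 100,000 = 10.45 therm
Cost = 10.45 × £1.34/therm = £14.00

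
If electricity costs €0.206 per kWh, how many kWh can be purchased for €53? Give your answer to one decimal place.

€53 / €0.206 per kWh = 257.3 kWh

257.3 kWh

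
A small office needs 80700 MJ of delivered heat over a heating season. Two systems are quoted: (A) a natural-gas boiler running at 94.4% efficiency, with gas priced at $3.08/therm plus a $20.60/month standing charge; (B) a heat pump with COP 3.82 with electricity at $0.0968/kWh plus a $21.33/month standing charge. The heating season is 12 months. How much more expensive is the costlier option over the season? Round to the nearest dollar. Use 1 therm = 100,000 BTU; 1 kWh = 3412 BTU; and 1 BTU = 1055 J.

Heat load = 80700 MJ = 80,700,000,000 J / 1055 = 76,492,891 BTU
Gas: input = 76,492,891 / 0.944 = 81,030,605 BTU = 810.3 therm → 810.3 × $3.08 = $2,495.74; + 12 × $20.60 standing = $2,742.94
Heat pump: 76,492,891 BTU / 3412 = 22,420 kWh heat; / 3.82 = 5,869 kWh in → × $0.0968 = $568.10; + 12 × $21.33 standing = $824.06
Difference = |$2,742.94 − $824.06| = $1,918.88 ≈ $1919

$1919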